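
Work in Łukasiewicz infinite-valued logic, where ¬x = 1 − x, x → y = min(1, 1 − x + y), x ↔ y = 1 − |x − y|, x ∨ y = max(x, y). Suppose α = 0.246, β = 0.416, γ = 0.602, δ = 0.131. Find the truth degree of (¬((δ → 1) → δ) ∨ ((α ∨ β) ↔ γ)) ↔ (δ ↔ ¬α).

0.508

δ → 1 = min(1, 1 − 0.131 + 1.000) = min(1, 1.869) = 1.000
(δ → 1) → δ = min(1, 1 − 1.000 + 0.131) = min(1, 0.131) = 0.131
¬((δ → 1) → δ) = 1 − 0.131 = 0.869
α ∨ β = max(0.246, 0.416) = 0.416
(α ∨ β) ↔ γ = 1 − |0.416 − 0.602| = 1 − 0.186 = 0.814
¬((δ → 1) → δ) ∨ ((α ∨ β) ↔ γ) = max(0.869, 0.814) = 0.869
¬α = 1 − 0.246 = 0.754
δ ↔ ¬α = 1 − |0.131 − 0.754| = 1 − 0.623 = 0.377
(¬((δ → 1) → δ) ∨ ((α ∨ β) ↔ γ)) ↔ (δ ↔ ¬α) = 1 − |0.869 − 0.377| = 1 − 0.492 = 0.508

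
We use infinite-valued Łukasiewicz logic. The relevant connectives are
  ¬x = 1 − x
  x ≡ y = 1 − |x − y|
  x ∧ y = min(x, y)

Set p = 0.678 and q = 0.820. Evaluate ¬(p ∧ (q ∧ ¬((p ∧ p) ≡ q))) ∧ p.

0.678

p ∧ p = min(0.678, 0.678) = 0.678
(p ∧ p) ≡ q = 1 − |0.678 − 0.820| = 1 − 0.142 = 0.858
¬((p ∧ p) ≡ q) = 1 − 0.858 = 0.142
q ∧ ¬((p ∧ p) ≡ q) = min(0.820, 0.142) = 0.142
p ∧ (q ∧ ¬((p ∧ p) ≡ q)) = min(0.678, 0.142) = 0.142
¬(p ∧ (q ∧ ¬((p ∧ p) ≡ q))) = 1 − 0.142 = 0.858
¬(p ∧ (q ∧ ¬((p ∧ p) ≡ q))) ∧ p = min(0.858, 0.678) = 0.678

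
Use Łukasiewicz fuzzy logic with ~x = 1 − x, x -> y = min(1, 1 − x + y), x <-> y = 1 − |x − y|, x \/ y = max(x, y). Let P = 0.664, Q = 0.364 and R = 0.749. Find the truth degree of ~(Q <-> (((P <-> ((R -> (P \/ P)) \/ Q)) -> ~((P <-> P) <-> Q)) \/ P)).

0.523

P \/ P = max(0.664, 0.664) = 0.664
R -> (P \/ P) = min(1, 1 − 0.749 + 0.664) = min(1, 0.915) = 0.915
(R -> (P \/ P)) \/ Q = max(0.915, 0.364) = 0.915
P <-> ((R -> (P \/ P)) \/ Q) = 1 − |0.664 − 0.915| = 1 − 0.251 = 0.749
P <-> P = 1 − |0.664 − 0.664| = 1 − 0.000 = 1.000
(P <-> P) <-> Q = 1 − |1.000 − 0.364| = 1 − 0.636 = 0.364
~((P <-> P) <-> Q) = 1 − 0.364 = 0.636
(P <-> ((R -> (P \/ P)) \/ Q)) -> ~((P <-> P) <-> Q) = min(1, 1 − 0.749 + 0.636) = min(1, 0.887) = 0.887
((P <-> ((R -> (P \/ P)) \/ Q)) -> ~((P <-> P) <-> Q)) \/ P = max(0.887, 0.664) = 0.887
Q <-> (((P <-> ((R -> (P \/ P)) \/ Q)) -> ~((P <-> P) <-> Q)) \/ P) = 1 − |0.364 − 0.887| = 1 − 0.523 = 0.477
~(Q <-> (((P <-> ((R -> (P \/ P)) \/ Q)) -> ~((P <-> P) <-> Q)) \/ P)) = 1 − 0.477 = 0.523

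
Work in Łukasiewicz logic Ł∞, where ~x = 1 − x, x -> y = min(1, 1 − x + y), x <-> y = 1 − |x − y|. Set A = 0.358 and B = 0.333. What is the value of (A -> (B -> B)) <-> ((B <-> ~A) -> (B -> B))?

B -> B = min(1, 1 − 0.333 + 0.333) = min(1, 1.000) = 1.000
A -> (B -> B) = min(1, 1 − 0.358 + 1.000) = min(1, 1.642) = 1.000
~A = 1 − 0.358 = 0.642
B <-> ~A = 1 − |0.333 − 0.642| = 1 − 0.309 = 0.691
(B <-> ~A) -> (B -> B) = min(1, 1 − 0.691 + 1.000) = min(1, 1.309) = 1.000
(A -> (B -> B)) <-> ((B <-> ~A) -> (B -> B)) = 1 − |1.000 − 1.000| = 1 − 0.000 = 1.000

1.000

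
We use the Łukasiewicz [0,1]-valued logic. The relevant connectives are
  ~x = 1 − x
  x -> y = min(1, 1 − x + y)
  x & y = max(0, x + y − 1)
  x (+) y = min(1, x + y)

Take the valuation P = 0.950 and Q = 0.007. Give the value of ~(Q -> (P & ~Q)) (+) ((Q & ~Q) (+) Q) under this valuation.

~Q = 1 − 0.007 = 0.993
P & ~Q = max(0, 0.950 + 0.993 − 1) = max(0, 0.943) = 0.943
Q -> (P & ~Q) = min(1, 1 − 0.007 + 0.943) = min(1, 1.936) = 1.000
~(Q -> (P & ~Q)) = 1 − 1.000 = 0.000
Q & ~Q = max(0, 0.007 + 0.993 − 1) = max(0, 0.000) = 0.000
(Q & ~Q) (+) Q = min(1, 0.000 + 0.007) = min(1, 0.007) = 0.007
~(Q -> (P & ~Q)) (+) ((Q & ~Q) (+) Q) = min(1, 0.000 + 0.007) = min(1, 0.007) = 0.007

0.007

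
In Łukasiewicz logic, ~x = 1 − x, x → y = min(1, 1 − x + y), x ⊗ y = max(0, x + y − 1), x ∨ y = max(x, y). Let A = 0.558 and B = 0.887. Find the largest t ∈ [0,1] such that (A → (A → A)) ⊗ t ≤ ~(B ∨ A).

0.113

A → A = min(1, 1 − 0.558 + 0.558) = min(1, 1.000) = 1.000
A → (A → A) = min(1, 1 − 0.558 + 1.000) = min(1, 1.442) = 1.000
So the left factor is A → (A → A) = 1.000.
B ∨ A = max(0.887, 0.558) = 0.887
~(B ∨ A) = 1 − 0.887 = 0.113
So the right-hand bound is ~(B ∨ A) = 0.113.
The residuum of the Łukasiewicz t-norm gives the supremum: min(1, 1 − 1.000 + 0.113).
1 − 1.000 + 0.113 = 0.113, so t = min(1, 0.113) = 0.113.
Check: 1.000 ⊗ 0.113 = max(0, 0.113) = 0.113 ≤ 0.113.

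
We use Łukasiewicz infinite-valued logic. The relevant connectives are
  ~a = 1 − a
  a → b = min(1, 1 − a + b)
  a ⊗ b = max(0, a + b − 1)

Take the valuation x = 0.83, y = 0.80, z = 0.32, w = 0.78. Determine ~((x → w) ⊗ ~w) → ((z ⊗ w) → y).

x → w = min(1, 1 − 0.83 + 0.78) = min(1, 0.95) = 0.95
~w = 1 − 0.78 = 0.22
(x → w) ⊗ ~w = max(0, 0.95 + 0.22 − 1) = max(0, 0.17) = 0.17
~((x → w) ⊗ ~w) = 1 − 0.17 = 0.83
z ⊗ w = max(0, 0.32 + 0.78 − 1) = max(0, 0.10) = 0.10
(z ⊗ w) → y = min(1, 1 − 0.10 + 0.80) = min(1, 1.70) = 1.00
~((x → w) ⊗ ~w) → ((z ⊗ w) → y) = min(1, 1 − 0.83 + 1.00) = min(1, 1.17) = 1.00

1.00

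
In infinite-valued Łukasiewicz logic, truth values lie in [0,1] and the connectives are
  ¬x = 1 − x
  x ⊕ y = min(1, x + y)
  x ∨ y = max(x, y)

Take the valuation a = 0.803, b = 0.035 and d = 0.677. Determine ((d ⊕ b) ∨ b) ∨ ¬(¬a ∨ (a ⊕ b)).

d ⊕ b = min(1, 0.677 + 0.035) = min(1, 0.712) = 0.712
(d ⊕ b) ∨ b = max(0.712, 0.035) = 0.712
¬a = 1 − 0.803 = 0.197
a ⊕ b = min(1, 0.803 + 0.035) = min(1, 0.838) = 0.838
¬a ∨ (a ⊕ b) = max(0.197, 0.838) = 0.838
¬(¬a ∨ (a ⊕ b)) = 1 − 0.838 = 0.162
((d ⊕ b) ∨ b) ∨ ¬(¬a ∨ (a ⊕ b)) = max(0.712, 0.162) = 0.712

0.712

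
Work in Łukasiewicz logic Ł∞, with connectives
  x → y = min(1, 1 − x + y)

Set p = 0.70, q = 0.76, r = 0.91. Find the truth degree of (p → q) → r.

p → q = min(1, 1 − 0.70 + 0.76) = min(1, 1.06) = 1.00
(p → q) → r = min(1, 1 − 1.00 + 0.91) = min(1, 0.91) = 0.91

0.91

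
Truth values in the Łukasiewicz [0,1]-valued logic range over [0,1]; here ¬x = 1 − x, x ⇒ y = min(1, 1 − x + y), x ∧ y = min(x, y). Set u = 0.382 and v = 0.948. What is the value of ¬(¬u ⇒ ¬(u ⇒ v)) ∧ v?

0.618

¬u = 1 − 0.382 = 0.618
u ⇒ v = min(1, 1 − 0.382 + 0.948) = min(1, 1.566) = 1.000
¬(u ⇒ v) = 1 − 1.000 = 0.000
¬u ⇒ ¬(u ⇒ v) = min(1, 1 − 0.618 + 0.000) = min(1, 0.382) = 0.382
¬(¬u ⇒ ¬(u ⇒ v)) = 1 − 0.382 = 0.618
¬(¬u ⇒ ¬(u ⇒ v)) ∧ v = min(0.618, 0.948) = 0.618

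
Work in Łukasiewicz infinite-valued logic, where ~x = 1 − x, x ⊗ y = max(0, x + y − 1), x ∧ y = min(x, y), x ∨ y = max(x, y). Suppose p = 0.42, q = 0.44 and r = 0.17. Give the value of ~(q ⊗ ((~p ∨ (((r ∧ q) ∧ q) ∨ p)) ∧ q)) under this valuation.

1.00

~p = 1 − 0.42 = 0.58
r ∧ q = min(0.17, 0.44) = 0.17
(r ∧ q) ∧ q = min(0.17, 0.44) = 0.17
((r ∧ q) ∧ q) ∨ p = max(0.17, 0.42) = 0.42
~p ∨ (((r ∧ q) ∧ q) ∨ p) = max(0.58, 0.42) = 0.58
(~p ∨ (((r ∧ q) ∧ q) ∨ p)) ∧ q = min(0.58, 0.44) = 0.44
q ⊗ ((~p ∨ (((r ∧ q) ∧ q) ∨ p)) ∧ q) = max(0, 0.44 + 0.44 − 1) = max(0, -0.12) = 0.00
~(q ⊗ ((~p ∨ (((r ∧ q) ∧ q) ∨ p)) ∧ q)) = 1 − 0.00 = 1.00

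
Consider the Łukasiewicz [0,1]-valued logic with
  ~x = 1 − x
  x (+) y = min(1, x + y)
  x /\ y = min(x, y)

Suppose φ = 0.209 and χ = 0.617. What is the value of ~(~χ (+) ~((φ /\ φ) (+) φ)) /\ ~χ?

0.035

~χ = 1 − 0.617 = 0.383
φ /\ φ = min(0.209, 0.209) = 0.209
(φ /\ φ) (+) φ = min(1, 0.209 + 0.209) = min(1, 0.418) = 0.418
~((φ /\ φ) (+) φ) = 1 − 0.418 = 0.582
~χ (+) ~((φ /\ φ) (+) φ) = min(1, 0.383 + 0.582) = min(1, 0.965) = 0.965
~(~χ (+) ~((φ /\ φ) (+) φ)) = 1 − 0.965 = 0.035
~(~χ (+) ~((φ /\ φ) (+) φ)) /\ ~χ = min(0.035, 0.383) = 0.035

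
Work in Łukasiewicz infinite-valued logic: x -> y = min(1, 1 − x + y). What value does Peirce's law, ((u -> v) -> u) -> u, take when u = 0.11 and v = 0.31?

1.00

u -> v = min(1, 1 − 0.11 + 0.31) = min(1, 1.20) = 1.00
(u -> v) -> u = min(1, 1 − 1.00 + 0.11) = min(1, 0.11) = 0.11
((u -> v) -> u) -> u = min(1, 1 − 0.11 + 0.11) = min(1, 1.00) = 1.00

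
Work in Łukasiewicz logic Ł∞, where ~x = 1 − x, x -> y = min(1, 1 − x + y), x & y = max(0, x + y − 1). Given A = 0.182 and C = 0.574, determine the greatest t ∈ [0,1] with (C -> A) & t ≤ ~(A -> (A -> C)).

0.392

C -> A = min(1, 1 − 0.574 + 0.182) = min(1, 0.608) = 0.608
So the left factor is C -> A = 0.608.
A -> C = min(1, 1 − 0.182 + 0.574) = min(1, 1.392) = 1.000
A -> (A -> C) = min(1, 1 − 0.182 + 1.000) = min(1, 1.818) = 1.000
~(A -> (A -> C)) = 1 − 1.000 = 0.000
So the right-hand bound is ~(A -> (A -> C)) = 0.000.
The residuum of the Łukasiewicz t-norm gives the supremum: min(1, 1 − 0.608 + 0.000).
1 − 0.608 + 0.000 = 0.392, so t = min(1, 0.392) = 0.392.
Check: 0.608 & 0.392 = max(0, 0.000) = 0.000 ≤ 0.000.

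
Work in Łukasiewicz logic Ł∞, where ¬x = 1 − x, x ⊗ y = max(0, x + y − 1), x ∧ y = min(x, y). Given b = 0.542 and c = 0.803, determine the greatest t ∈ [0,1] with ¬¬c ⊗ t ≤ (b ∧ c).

0.739

¬c = 1 − 0.803 = 0.197
¬¬c = 1 − 0.197 = 0.803
So the left factor is ¬¬c = 0.803.
b ∧ c = min(0.542, 0.803) = 0.542
So the right-hand bound is b ∧ c = 0.542.
The residuum of the Łukasiewicz t-norm gives the supremum: min(1, 1 − 0.803 + 0.542).
1 − 0.803 + 0.542 = 0.739, so t = min(1, 0.739) = 0.739.
Check: 0.803 ⊗ 0.739 = max(0, 0.542) = 0.542 ≤ 0.542.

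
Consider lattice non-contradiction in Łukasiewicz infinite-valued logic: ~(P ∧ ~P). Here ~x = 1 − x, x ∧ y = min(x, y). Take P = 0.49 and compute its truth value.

0.51

~P = 1 − 0.49 = 0.51
P ∧ ~P = min(0.49, 0.51) = 0.49
~(P ∧ ~P) = 1 − 0.49 = 0.51
(The value 0.51 < 1 shows this instance is not satisfied; not a Ł∞-tautology — its value is 1 − min(a, 1−a).)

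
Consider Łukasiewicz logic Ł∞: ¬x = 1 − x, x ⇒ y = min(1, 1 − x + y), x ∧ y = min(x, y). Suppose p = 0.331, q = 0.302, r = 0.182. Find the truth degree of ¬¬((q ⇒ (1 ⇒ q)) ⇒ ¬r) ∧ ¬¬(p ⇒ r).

0.818

1 ⇒ q = min(1, 1 − 1.000 + 0.302) = min(1, 0.302) = 0.302
q ⇒ (1 ⇒ q) = min(1, 1 − 0.302 + 0.302) = min(1, 1.000) = 1.000
¬r = 1 − 0.182 = 0.818
(q ⇒ (1 ⇒ q)) ⇒ ¬r = min(1, 1 − 1.000 + 0.818) = min(1, 0.818) = 0.818
¬((q ⇒ (1 ⇒ q)) ⇒ ¬r) = 1 − 0.818 = 0.182
¬¬((q ⇒ (1 ⇒ q)) ⇒ ¬r) = 1 − 0.182 = 0.818
p ⇒ r = min(1, 1 − 0.331 + 0.182) = min(1, 0.851) = 0.851
¬(p ⇒ r) = 1 − 0.851 = 0.149
¬¬(p ⇒ r) = 1 − 0.149 = 0.851
¬¬((q ⇒ (1 ⇒ q)) ⇒ ¬r) ∧ ¬¬(p ⇒ r) = min(0.818, 0.851) = 0.818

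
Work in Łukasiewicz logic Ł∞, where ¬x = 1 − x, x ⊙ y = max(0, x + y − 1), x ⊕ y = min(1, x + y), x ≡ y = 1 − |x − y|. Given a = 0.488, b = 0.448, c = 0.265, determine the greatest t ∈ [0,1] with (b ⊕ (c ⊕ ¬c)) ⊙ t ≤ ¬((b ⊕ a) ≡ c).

¬c = 1 − 0.265 = 0.735
c ⊕ ¬c = min(1, 0.265 + 0.735) = min(1, 1.000) = 1.000
b ⊕ (c ⊕ ¬c) = min(1, 0.448 + 1.000) = min(1, 1.448) = 1.000
So the left factor is b ⊕ (c ⊕ ¬c) = 1.000.
b ⊕ a = min(1, 0.448 + 0.488) = min(1, 0.936) = 0.936
(b ⊕ a) ≡ c = 1 − |0.936 − 0.265| = 1 − 0.671 = 0.329
¬((b ⊕ a) ≡ c) = 1 − 0.329 = 0.671
So the right-hand bound is ¬((b ⊕ a) ≡ c) = 0.671.
The residuum of the Łukasiewicz t-norm gives the supremum: min(1, 1 − 1.000 + 0.671).
1 − 1.000 + 0.671 = 0.671, so t = min(1, 0.671) = 0.671.
Check: 1.000 ⊙ 0.671 = max(0, 0.671) = 0.671 ≤ 0.671.

0.671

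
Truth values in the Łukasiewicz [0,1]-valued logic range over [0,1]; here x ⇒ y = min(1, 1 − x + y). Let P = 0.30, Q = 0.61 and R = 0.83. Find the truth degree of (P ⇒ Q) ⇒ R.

P ⇒ Q = min(1, 1 − 0.30 + 0.61) = min(1, 1.31) = 1.00
(P ⇒ Q) ⇒ R = min(1, 1 − 1.00 + 0.83) = min(1, 0.83) = 0.83

0.83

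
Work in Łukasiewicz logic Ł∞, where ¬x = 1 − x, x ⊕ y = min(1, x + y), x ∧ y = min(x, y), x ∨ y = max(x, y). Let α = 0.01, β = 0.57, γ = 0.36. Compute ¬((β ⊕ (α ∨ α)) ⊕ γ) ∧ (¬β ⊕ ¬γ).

0.06

α ∨ α = max(0.01, 0.01) = 0.01
β ⊕ (α ∨ α) = min(1, 0.57 + 0.01) = min(1, 0.58) = 0.58
(β ⊕ (α ∨ α)) ⊕ γ = min(1, 0.58 + 0.36) = min(1, 0.94) = 0.94
¬((β ⊕ (α ∨ α)) ⊕ γ) = 1 − 0.94 = 0.06
¬β = 1 − 0.57 = 0.43
¬γ = 1 − 0.36 = 0.64
¬β ⊕ ¬γ = min(1, 0.43 + 0.64) = min(1, 1.07) = 1.00
¬((β ⊕ (α ∨ α)) ⊕ γ) ∧ (¬β ⊕ ¬γ) = min(0.06, 1.00) = 0.06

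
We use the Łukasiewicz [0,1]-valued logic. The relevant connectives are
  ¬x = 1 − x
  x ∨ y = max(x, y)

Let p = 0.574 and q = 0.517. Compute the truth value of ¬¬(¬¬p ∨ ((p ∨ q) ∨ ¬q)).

¬p = 1 − 0.574 = 0.426
¬¬p = 1 − 0.426 = 0.574
p ∨ q = max(0.574, 0.517) = 0.574
¬q = 1 − 0.517 = 0.483
(p ∨ q) ∨ ¬q = max(0.574, 0.483) = 0.574
¬¬p ∨ ((p ∨ q) ∨ ¬q) = max(0.574, 0.574) = 0.574
¬(¬¬p ∨ ((p ∨ q) ∨ ¬q)) = 1 − 0.574 = 0.426
¬¬(¬¬p ∨ ((p ∨ q) ∨ ¬q)) = 1 − 0.426 = 0.574

0.574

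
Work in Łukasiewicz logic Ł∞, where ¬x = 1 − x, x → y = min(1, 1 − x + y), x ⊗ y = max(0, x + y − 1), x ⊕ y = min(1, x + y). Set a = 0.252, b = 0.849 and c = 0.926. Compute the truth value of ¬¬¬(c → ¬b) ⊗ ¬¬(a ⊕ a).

0.279

¬b = 1 − 0.849 = 0.151
c → ¬b = min(1, 1 − 0.926 + 0.151) = min(1, 0.225) = 0.225
¬(c → ¬b) = 1 − 0.225 = 0.775
¬¬(c → ¬b) = 1 − 0.775 = 0.225
¬¬¬(c → ¬b) = 1 − 0.225 = 0.775
a ⊕ a = min(1, 0.252 + 0.252) = min(1, 0.504) = 0.504
¬(a ⊕ a) = 1 − 0.504 = 0.496
¬¬(a ⊕ a) = 1 − 0.496 = 0.504
¬¬¬(c → ¬b) ⊗ ¬¬(a ⊕ a) = max(0, 0.775 + 0.504 − 1) = max(0, 0.279) = 0.279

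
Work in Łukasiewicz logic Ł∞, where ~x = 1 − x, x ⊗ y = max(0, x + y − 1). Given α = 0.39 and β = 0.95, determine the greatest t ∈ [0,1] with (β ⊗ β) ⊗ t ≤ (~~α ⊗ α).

0.10

β ⊗ β = max(0, 0.95 + 0.95 − 1) = max(0, 0.90) = 0.90
So the left factor is β ⊗ β = 0.90.
~α = 1 − 0.39 = 0.61
~~α = 1 − 0.61 = 0.39
~~α ⊗ α = max(0, 0.39 + 0.39 − 1) = max(0, -0.22) = 0.00
So the right-hand bound is ~~α ⊗ α = 0.00.
The residuum of the Łukasiewicz t-norm gives the supremum: min(1, 1 − 0.90 + 0.00).
1 − 0.90 + 0.00 = 0.10, so t = min(1, 0.10) = 0.10.
Check: 0.90 ⊗ 0.10 = max(0, 0.00) = 0.00 ≤ 0.00.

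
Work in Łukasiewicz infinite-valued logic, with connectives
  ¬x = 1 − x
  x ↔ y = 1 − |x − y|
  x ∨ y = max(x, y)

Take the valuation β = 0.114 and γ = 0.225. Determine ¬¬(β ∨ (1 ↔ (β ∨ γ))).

0.225

β ∨ γ = max(0.114, 0.225) = 0.225
1 ↔ (β ∨ γ) = 1 − |1.000 − 0.225| = 1 − 0.775 = 0.225
β ∨ (1 ↔ (β ∨ γ)) = max(0.114, 0.225) = 0.225
¬(β ∨ (1 ↔ (β ∨ γ))) = 1 − 0.225 = 0.775
¬¬(β ∨ (1 ↔ (β ∨ γ))) = 1 − 0.775 = 0.225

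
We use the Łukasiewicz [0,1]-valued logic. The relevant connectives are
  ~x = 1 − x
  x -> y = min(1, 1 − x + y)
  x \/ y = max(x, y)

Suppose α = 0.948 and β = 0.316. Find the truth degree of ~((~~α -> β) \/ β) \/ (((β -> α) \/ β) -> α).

~α = 1 − 0.948 = 0.052
~~α = 1 − 0.052 = 0.948
~~α -> β = min(1, 1 − 0.948 + 0.316) = min(1, 0.368) = 0.368
(~~α -> β) \/ β = max(0.368, 0.316) = 0.368
~((~~α -> β) \/ β) = 1 − 0.368 = 0.632
β -> α = min(1, 1 − 0.316 + 0.948) = min(1, 1.632) = 1.000
(β -> α) \/ β = max(1.000, 0.316) = 1.000
((β -> α) \/ β) -> α = min(1, 1 − 1.000 + 0.948) = min(1, 0.948) = 0.948
~((~~α -> β) \/ β) \/ (((β -> α) \/ β) -> α) = max(0.632, 0.948) = 0.948

0.948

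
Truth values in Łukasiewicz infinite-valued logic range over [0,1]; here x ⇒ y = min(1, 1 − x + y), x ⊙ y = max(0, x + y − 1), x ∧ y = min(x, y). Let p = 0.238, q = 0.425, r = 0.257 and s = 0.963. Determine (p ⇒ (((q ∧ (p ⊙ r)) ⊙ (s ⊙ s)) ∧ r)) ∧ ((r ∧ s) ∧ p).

0.238

p ⊙ r = max(0, 0.238 + 0.257 − 1) = max(0, -0.505) = 0.000
q ∧ (p ⊙ r) = min(0.425, 0.000) = 0.000
s ⊙ s = max(0, 0.963 + 0.963 − 1) = max(0, 0.926) = 0.926
(q ∧ (p ⊙ r)) ⊙ (s ⊙ s) = max(0, 0.000 + 0.926 − 1) = max(0, -0.074) = 0.000
((q ∧ (p ⊙ r)) ⊙ (s ⊙ s)) ∧ r = min(0.000, 0.257) = 0.000
p ⇒ (((q ∧ (p ⊙ r)) ⊙ (s ⊙ s)) ∧ r) = min(1, 1 − 0.238 + 0.000) = min(1, 0.762) = 0.762
r ∧ s = min(0.257, 0.963) = 0.257
(r ∧ s) ∧ p = min(0.257, 0.238) = 0.238
(p ⇒ (((q ∧ (p ⊙ r)) ⊙ (s ⊙ s)) ∧ r)) ∧ ((r ∧ s) ∧ p) = min(0.762, 0.238) = 0.238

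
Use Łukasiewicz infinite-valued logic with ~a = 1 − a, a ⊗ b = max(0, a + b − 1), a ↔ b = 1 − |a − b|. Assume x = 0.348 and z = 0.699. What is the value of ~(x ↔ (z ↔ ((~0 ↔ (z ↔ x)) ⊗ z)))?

0.301

~0 = 1 − 0.000 = 1.000
z ↔ x = 1 − |0.699 − 0.348| = 1 − 0.351 = 0.649
~0 ↔ (z ↔ x) = 1 − |1.000 − 0.649| = 1 − 0.351 = 0.649
(~0 ↔ (z ↔ x)) ⊗ z = max(0, 0.649 + 0.699 − 1) = max(0, 0.348) = 0.348
z ↔ ((~0 ↔ (z ↔ x)) ⊗ z) = 1 − |0.699 − 0.348| = 1 − 0.351 = 0.649
x ↔ (z ↔ ((~0 ↔ (z ↔ x)) ⊗ z)) = 1 − |0.348 − 0.649| = 1 − 0.301 = 0.699
~(x ↔ (z ↔ ((~0 ↔ (z ↔ x)) ⊗ z))) = 1 − 0.699 = 0.301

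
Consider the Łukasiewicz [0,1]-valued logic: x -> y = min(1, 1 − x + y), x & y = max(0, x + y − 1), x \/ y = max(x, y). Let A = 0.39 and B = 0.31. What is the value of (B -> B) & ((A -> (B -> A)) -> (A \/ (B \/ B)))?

0.39

B -> B = min(1, 1 − 0.31 + 0.31) = min(1, 1.00) = 1.00
B -> A = min(1, 1 − 0.31 + 0.39) = min(1, 1.08) = 1.00
A -> (B -> A) = min(1, 1 − 0.39 + 1.00) = min(1, 1.61) = 1.00
B \/ B = max(0.31, 0.31) = 0.31
A \/ (B \/ B) = max(0.39, 0.31) = 0.39
(A -> (B -> A)) -> (A \/ (B \/ B)) = min(1, 1 − 1.00 + 0.39) = min(1, 0.39) = 0.39
(B -> B) & ((A -> (B -> A)) -> (A \/ (B \/ B))) = max(0, 1.00 + 0.39 − 1) = max(0, 0.39) = 0.39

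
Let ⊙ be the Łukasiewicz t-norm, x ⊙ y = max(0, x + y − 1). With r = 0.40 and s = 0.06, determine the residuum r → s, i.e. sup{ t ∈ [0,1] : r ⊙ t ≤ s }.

The residuum of the Łukasiewicz t-norm gives the supremum: min(1, 1 − 0.40 + 0.06).
1 − 0.40 + 0.06 = 0.66, so t = min(1, 0.66) = 0.66.
Check: 0.40 ⊙ 0.66 = max(0, 0.06) = 0.06 ≤ 0.06.

0.66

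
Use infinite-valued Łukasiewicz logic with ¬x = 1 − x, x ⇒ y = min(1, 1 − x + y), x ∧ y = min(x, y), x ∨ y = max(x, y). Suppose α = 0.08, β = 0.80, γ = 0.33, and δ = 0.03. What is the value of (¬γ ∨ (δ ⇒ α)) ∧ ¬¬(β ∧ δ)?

¬γ = 1 − 0.33 = 0.67
δ ⇒ α = min(1, 1 − 0.03 + 0.08) = min(1, 1.05) = 1.00
¬γ ∨ (δ ⇒ α) = max(0.67, 1.00) = 1.00
β ∧ δ = min(0.80, 0.03) = 0.03
¬(β ∧ δ) = 1 − 0.03 = 0.97
¬¬(β ∧ δ) = 1 − 0.97 = 0.03
(¬γ ∨ (δ ⇒ α)) ∧ ¬¬(β ∧ δ) = min(1.00, 0.03) = 0.03

0.03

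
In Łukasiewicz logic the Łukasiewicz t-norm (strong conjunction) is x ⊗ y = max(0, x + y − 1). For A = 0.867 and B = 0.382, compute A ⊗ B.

A ⊗ B = max(0, 0.867 + 0.382 − 1) = max(0, 0.249) = 0.249
For comparison, the Gödel (minimum) t-norm min(x, y) would give 0.382.

0.249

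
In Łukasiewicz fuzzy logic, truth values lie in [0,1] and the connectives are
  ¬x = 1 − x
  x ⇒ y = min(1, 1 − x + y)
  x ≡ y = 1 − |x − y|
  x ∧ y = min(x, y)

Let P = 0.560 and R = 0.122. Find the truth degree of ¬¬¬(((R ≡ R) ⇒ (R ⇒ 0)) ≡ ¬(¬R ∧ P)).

R ≡ R = 1 − |0.122 − 0.122| = 1 − 0.000 = 1.000
R ⇒ 0 = min(1, 1 − 0.122 + 0.000) = min(1, 0.878) = 0.878
(R ≡ R) ⇒ (R ⇒ 0) = min(1, 1 − 1.000 + 0.878) = min(1, 0.878) = 0.878
¬R = 1 − 0.122 = 0.878
¬R ∧ P = min(0.878, 0.560) = 0.560
¬(¬R ∧ P) = 1 − 0.560 = 0.440
((R ≡ R) ⇒ (R ⇒ 0)) ≡ ¬(¬R ∧ P) = 1 − |0.878 − 0.440| = 1 − 0.438 = 0.562
¬(((R ≡ R) ⇒ (R ⇒ 0)) ≡ ¬(¬R ∧ P)) = 1 − 0.562 = 0.438
¬¬(((R ≡ R) ⇒ (R ⇒ 0)) ≡ ¬(¬R ∧ P)) = 1 − 0.438 = 0.562
¬¬¬(((R ≡ R) ⇒ (R ⇒ 0)) ≡ ¬(¬R ∧ P)) = 1 − 0.562 = 0.438

0.438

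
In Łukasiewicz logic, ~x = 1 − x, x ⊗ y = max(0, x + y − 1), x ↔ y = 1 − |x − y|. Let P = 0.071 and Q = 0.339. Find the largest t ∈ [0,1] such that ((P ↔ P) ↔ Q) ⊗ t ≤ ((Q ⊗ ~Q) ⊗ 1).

0.661

P ↔ P = 1 − |0.071 − 0.071| = 1 − 0.000 = 1.000
(P ↔ P) ↔ Q = 1 − |1.000 − 0.339| = 1 − 0.661 = 0.339
So the left factor is (P ↔ P) ↔ Q = 0.339.
~Q = 1 − 0.339 = 0.661
Q ⊗ ~Q = max(0, 0.339 + 0.661 − 1) = max(0, 0.000) = 0.000
(Q ⊗ ~Q) ⊗ 1 = max(0, 0.000 + 1.000 − 1) = max(0, 0.000) = 0.000
So the right-hand bound is (Q ⊗ ~Q) ⊗ 1 = 0.000.
The residuum of the Łukasiewicz t-norm gives the supremum: min(1, 1 − 0.339 + 0.000).
1 − 0.339 + 0.000 = 0.661, so t = min(1, 0.661) = 0.661.
Check: 0.339 ⊗ 0.661 = max(0, 0.000) = 0.000 ≤ 0.000.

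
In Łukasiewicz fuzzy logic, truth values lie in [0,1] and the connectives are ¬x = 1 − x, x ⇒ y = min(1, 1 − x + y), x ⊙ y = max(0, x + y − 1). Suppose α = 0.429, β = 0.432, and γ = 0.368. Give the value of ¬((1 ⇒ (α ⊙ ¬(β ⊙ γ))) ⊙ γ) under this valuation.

β ⊙ γ = max(0, 0.432 + 0.368 − 1) = max(0, -0.200) = 0.000
¬(β ⊙ γ) = 1 − 0.000 = 1.000
α ⊙ ¬(β ⊙ γ) = max(0, 0.429 + 1.000 − 1) = max(0, 0.429) = 0.429
1 ⇒ (α ⊙ ¬(β ⊙ γ)) = min(1, 1 − 1.000 + 0.429) = min(1, 0.429) = 0.429
(1 ⇒ (α ⊙ ¬(β ⊙ γ))) ⊙ γ = max(0, 0.429 + 0.368 − 1) = max(0, -0.203) = 0.000
¬((1 ⇒ (α ⊙ ¬(β ⊙ γ))) ⊙ γ) = 1 − 0.000 = 1.000

1.000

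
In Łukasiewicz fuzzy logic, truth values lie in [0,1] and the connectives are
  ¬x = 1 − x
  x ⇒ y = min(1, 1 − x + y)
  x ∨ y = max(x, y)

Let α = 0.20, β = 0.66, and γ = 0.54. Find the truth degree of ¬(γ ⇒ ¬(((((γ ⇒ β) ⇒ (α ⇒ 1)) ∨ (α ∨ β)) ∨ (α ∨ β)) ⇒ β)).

0.20

γ ⇒ β = min(1, 1 − 0.54 + 0.66) = min(1, 1.12) = 1.00
α ⇒ 1 = min(1, 1 − 0.20 + 1.00) = min(1, 1.80) = 1.00
(γ ⇒ β) ⇒ (α ⇒ 1) = min(1, 1 − 1.00 + 1.00) = min(1, 1.00) = 1.00
α ∨ β = max(0.20, 0.66) = 0.66
((γ ⇒ β) ⇒ (α ⇒ 1)) ∨ (α ∨ β) = max(1.00, 0.66) = 1.00
(((γ ⇒ β) ⇒ (α ⇒ 1)) ∨ (α ∨ β)) ∨ (α ∨ β) = max(1.00, 0.66) = 1.00
((((γ ⇒ β) ⇒ (α ⇒ 1)) ∨ (α ∨ β)) ∨ (α ∨ β)) ⇒ β = min(1, 1 − 1.00 + 0.66) = min(1, 0.66) = 0.66
¬(((((γ ⇒ β) ⇒ (α ⇒ 1)) ∨ (α ∨ β)) ∨ (α ∨ β)) ⇒ β) = 1 − 0.66 = 0.34
γ ⇒ ¬(((((γ ⇒ β) ⇒ (α ⇒ 1)) ∨ (α ∨ β)) ∨ (α ∨ β)) ⇒ β) = min(1, 1 − 0.54 + 0.34) = min(1, 0.80) = 0.80
¬(γ ⇒ ¬(((((γ ⇒ β) ⇒ (α ⇒ 1)) ∨ (α ∨ β)) ∨ (α ∨ β)) ⇒ β)) = 1 − 0.80 = 0.20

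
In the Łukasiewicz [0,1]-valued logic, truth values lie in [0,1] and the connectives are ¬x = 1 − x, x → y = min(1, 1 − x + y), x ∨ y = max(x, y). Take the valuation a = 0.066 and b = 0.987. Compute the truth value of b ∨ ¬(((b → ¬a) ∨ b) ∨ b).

¬a = 1 − 0.066 = 0.934
b → ¬a = min(1, 1 − 0.987 + 0.934) = min(1, 0.947) = 0.947
(b → ¬a) ∨ b = max(0.947, 0.987) = 0.987
((b → ¬a) ∨ b) ∨ b = max(0.987, 0.987) = 0.987
¬(((b → ¬a) ∨ b) ∨ b) = 1 − 0.987 = 0.013
b ∨ ¬(((b → ¬a) ∨ b) ∨ b) = max(0.987, 0.013) = 0.987

0.987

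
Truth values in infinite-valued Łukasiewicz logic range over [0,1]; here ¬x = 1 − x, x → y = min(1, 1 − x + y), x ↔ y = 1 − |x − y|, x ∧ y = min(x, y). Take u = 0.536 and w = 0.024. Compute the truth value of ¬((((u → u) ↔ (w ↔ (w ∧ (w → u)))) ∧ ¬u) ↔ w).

0.440

u → u = min(1, 1 − 0.536 + 0.536) = min(1, 1.000) = 1.000
w → u = min(1, 1 − 0.024 + 0.536) = min(1, 1.512) = 1.000
w ∧ (w → u) = min(0.024, 1.000) = 0.024
w ↔ (w ∧ (w → u)) = 1 − |0.024 − 0.024| = 1 − 0.000 = 1.000
(u → u) ↔ (w ↔ (w ∧ (w → u))) = 1 − |1.000 − 1.000| = 1 − 0.000 = 1.000
¬u = 1 − 0.536 = 0.464
((u → u) ↔ (w ↔ (w ∧ (w → u)))) ∧ ¬u = min(1.000, 0.464) = 0.464
(((u → u) ↔ (w ↔ (w ∧ (w → u)))) ∧ ¬u) ↔ w = 1 − |0.464 − 0.024| = 1 − 0.440 = 0.560
¬((((u → u) ↔ (w ↔ (w ∧ (w → u)))) ∧ ¬u) ↔ w) = 1 − 0.560 = 0.440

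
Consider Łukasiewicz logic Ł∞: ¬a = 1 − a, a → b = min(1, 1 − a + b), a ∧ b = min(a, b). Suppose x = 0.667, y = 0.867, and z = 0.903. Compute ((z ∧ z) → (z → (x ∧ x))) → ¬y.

0.272

z ∧ z = min(0.903, 0.903) = 0.903
x ∧ x = min(0.667, 0.667) = 0.667
z → (x ∧ x) = min(1, 1 − 0.903 + 0.667) = min(1, 0.764) = 0.764
(z ∧ z) → (z → (x ∧ x)) = min(1, 1 − 0.903 + 0.764) = min(1, 0.861) = 0.861
¬y = 1 − 0.867 = 0.133
((z ∧ z) → (z → (x ∧ x))) → ¬y = min(1, 1 − 0.861 + 0.133) = min(1, 0.272) = 0.272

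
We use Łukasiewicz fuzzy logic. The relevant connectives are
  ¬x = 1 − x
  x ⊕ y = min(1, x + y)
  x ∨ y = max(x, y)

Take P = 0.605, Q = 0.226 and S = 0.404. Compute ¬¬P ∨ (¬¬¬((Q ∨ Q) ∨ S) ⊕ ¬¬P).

¬P = 1 − 0.605 = 0.395
¬¬P = 1 − 0.395 = 0.605
Q ∨ Q = max(0.226, 0.226) = 0.226
(Q ∨ Q) ∨ S = max(0.226, 0.404) = 0.404
¬((Q ∨ Q) ∨ S) = 1 − 0.404 = 0.596
¬¬((Q ∨ Q) ∨ S) = 1 − 0.596 = 0.404
¬¬¬((Q ∨ Q) ∨ S) = 1 − 0.404 = 0.596
¬¬¬((Q ∨ Q) ∨ S) ⊕ ¬¬P = min(1, 0.596 + 0.605) = min(1, 1.201) = 1.000
¬¬P ∨ (¬¬¬((Q ∨ Q) ∨ S) ⊕ ¬¬P) = max(0.605, 1.000) = 1.000

1.000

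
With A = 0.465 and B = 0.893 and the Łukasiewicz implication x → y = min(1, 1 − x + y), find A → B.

1.000

A → B = min(1, 1 − 0.465 + 0.893) = min(1, 1.428) = 1.000
For comparison, the Gödel implication (1 if x ≤ y else y) would give 1.000.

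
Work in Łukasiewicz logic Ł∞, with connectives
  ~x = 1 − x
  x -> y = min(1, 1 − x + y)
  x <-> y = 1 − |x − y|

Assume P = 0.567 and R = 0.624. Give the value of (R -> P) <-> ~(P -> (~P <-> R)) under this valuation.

0.057

R -> P = min(1, 1 − 0.624 + 0.567) = min(1, 0.943) = 0.943
~P = 1 − 0.567 = 0.433
~P <-> R = 1 − |0.433 − 0.624| = 1 − 0.191 = 0.809
P -> (~P <-> R) = min(1, 1 − 0.567 + 0.809) = min(1, 1.242) = 1.000
~(P -> (~P <-> R)) = 1 − 1.000 = 0.000
(R -> P) <-> ~(P -> (~P <-> R)) = 1 − |0.943 − 0.000| = 1 − 0.943 = 0.057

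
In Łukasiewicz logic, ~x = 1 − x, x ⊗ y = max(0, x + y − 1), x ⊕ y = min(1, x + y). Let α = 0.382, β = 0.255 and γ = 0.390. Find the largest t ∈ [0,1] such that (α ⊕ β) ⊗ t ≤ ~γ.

α ⊕ β = min(1, 0.382 + 0.255) = min(1, 0.637) = 0.637
So the left factor is α ⊕ β = 0.637.
~γ = 1 − 0.390 = 0.610
So the right-hand bound is ~γ = 0.610.
The residuum of the Łukasiewicz t-norm gives the supremum: min(1, 1 − 0.637 + 0.610).
1 − 0.637 + 0.610 = 0.973, so t = min(1, 0.973) = 0.973.
Check: 0.637 ⊗ 0.973 = max(0, 0.610) = 0.610 ≤ 0.610.

0.973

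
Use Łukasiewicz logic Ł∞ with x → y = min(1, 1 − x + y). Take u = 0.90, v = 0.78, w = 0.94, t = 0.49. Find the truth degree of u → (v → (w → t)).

0.87

w → t = min(1, 1 − 0.94 + 0.49) = min(1, 0.55) = 0.55
v → (w → t) = min(1, 1 − 0.78 + 0.55) = min(1, 0.77) = 0.77
u → (v → (w → t)) = min(1, 1 − 0.90 + 0.77) = min(1, 0.87) = 0.87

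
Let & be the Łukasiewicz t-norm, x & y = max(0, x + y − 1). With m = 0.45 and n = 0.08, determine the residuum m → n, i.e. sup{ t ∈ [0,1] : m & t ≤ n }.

The residuum of the Łukasiewicz t-norm gives the supremum: min(1, 1 − 0.45 + 0.08).
1 − 0.45 + 0.08 = 0.63, so t = min(1, 0.63) = 0.63.
Check: 0.45 & 0.63 = max(0, 0.08) = 0.08 ≤ 0.08.

0.63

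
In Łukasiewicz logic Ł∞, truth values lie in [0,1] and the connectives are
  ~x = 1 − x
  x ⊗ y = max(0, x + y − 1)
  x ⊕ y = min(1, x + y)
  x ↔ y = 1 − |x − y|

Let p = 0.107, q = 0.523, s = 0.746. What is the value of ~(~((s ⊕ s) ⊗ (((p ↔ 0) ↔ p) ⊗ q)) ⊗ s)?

s ⊕ s = min(1, 0.746 + 0.746) = min(1, 1.492) = 1.000
p ↔ 0 = 1 − |0.107 − 0.000| = 1 − 0.107 = 0.893
(p ↔ 0) ↔ p = 1 − |0.893 − 0.107| = 1 − 0.786 = 0.214
((p ↔ 0) ↔ p) ⊗ q = max(0, 0.214 + 0.523 − 1) = max(0, -0.263) = 0.000
(s ⊕ s) ⊗ (((p ↔ 0) ↔ p) ⊗ q) = max(0, 1.000 + 0.000 − 1) = max(0, 0.000) = 0.000
~((s ⊕ s) ⊗ (((p ↔ 0) ↔ p) ⊗ q)) = 1 − 0.000 = 1.000
~((s ⊕ s) ⊗ (((p ↔ 0) ↔ p) ⊗ q)) ⊗ s = max(0, 1.000 + 0.746 − 1) = max(0, 0.746) = 0.746
~(~((s ⊕ s) ⊗ (((p ↔ 0) ↔ p) ⊗ q)) ⊗ s) = 1 − 0.746 = 0.254

0.254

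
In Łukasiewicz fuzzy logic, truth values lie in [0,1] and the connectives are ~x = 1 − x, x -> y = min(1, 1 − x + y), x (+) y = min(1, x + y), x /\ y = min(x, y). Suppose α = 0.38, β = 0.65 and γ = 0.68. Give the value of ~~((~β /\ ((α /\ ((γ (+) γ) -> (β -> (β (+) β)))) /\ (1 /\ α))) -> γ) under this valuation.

1.00

~β = 1 − 0.65 = 0.35
γ (+) γ = min(1, 0.68 + 0.68) = min(1, 1.36) = 1.00
β (+) β = min(1, 0.65 + 0.65) = min(1, 1.30) = 1.00
β -> (β (+) β) = min(1, 1 − 0.65 + 1.00) = min(1, 1.35) = 1.00
(γ (+) γ) -> (β -> (β (+) β)) = min(1, 1 − 1.00 + 1.00) = min(1, 1.00) = 1.00
α /\ ((γ (+) γ) -> (β -> (β (+) β))) = min(0.38, 1.00) = 0.38
1 /\ α = min(1.00, 0.38) = 0.38
(α /\ ((γ (+) γ) -> (β -> (β (+) β)))) /\ (1 /\ α) = min(0.38, 0.38) = 0.38
~β /\ ((α /\ ((γ (+) γ) -> (β -> (β (+) β)))) /\ (1 /\ α)) = min(0.35, 0.38) = 0.35
(~β /\ ((α /\ ((γ (+) γ) -> (β -> (β (+) β)))) /\ (1 /\ α))) -> γ = min(1, 1 − 0.35 + 0.68) = min(1, 1.33) = 1.00
~((~β /\ ((α /\ ((γ (+) γ) -> (β -> (β (+) β)))) /\ (1 /\ α))) -> γ) = 1 − 1.00 = 0.00
~~((~β /\ ((α /\ ((γ (+) γ) -> (β -> (β (+) β)))) /\ (1 /\ α))) -> γ) = 1 − 0.00 = 1.00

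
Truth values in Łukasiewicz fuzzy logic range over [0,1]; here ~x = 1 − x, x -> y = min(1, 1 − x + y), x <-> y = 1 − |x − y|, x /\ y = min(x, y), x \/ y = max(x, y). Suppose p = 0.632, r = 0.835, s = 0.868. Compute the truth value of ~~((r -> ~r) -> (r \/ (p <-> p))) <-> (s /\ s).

0.868

~r = 1 − 0.835 = 0.165
r -> ~r = min(1, 1 − 0.835 + 0.165) = min(1, 0.330) = 0.330
p <-> p = 1 − |0.632 − 0.632| = 1 − 0.000 = 1.000
r \/ (p <-> p) = max(0.835, 1.000) = 1.000
(r -> ~r) -> (r \/ (p <-> p)) = min(1, 1 − 0.330 + 1.000) = min(1, 1.670) = 1.000
~((r -> ~r) -> (r \/ (p <-> p))) = 1 − 1.000 = 0.000
~~((r -> ~r) -> (r \/ (p <-> p))) = 1 − 0.000 = 1.000
s /\ s = min(0.868, 0.868) = 0.868
~~((r -> ~r) -> (r \/ (p <-> p))) <-> (s /\ s) = 1 − |1.000 − 0.868| = 1 − 0.132 = 0.868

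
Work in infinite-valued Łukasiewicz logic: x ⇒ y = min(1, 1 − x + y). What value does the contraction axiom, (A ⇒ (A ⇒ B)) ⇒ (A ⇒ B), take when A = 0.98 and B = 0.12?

A ⇒ B = min(1, 1 − 0.98 + 0.12) = min(1, 0.14) = 0.14
A ⇒ (A ⇒ B) = min(1, 1 − 0.98 + 0.14) = min(1, 0.16) = 0.16
(A ⇒ (A ⇒ B)) ⇒ (A ⇒ B) = min(1, 1 − 0.16 + 0.14) = min(1, 0.98) = 0.98
(The value 0.98 < 1 shows this instance is not satisfied; fails in Ł∞ (the t-norm is not idempotent).)

0.98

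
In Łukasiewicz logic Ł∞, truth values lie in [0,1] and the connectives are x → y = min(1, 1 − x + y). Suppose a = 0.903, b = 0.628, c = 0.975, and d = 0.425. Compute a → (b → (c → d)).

c → d = min(1, 1 − 0.975 + 0.425) = min(1, 0.450) = 0.450
b → (c → d) = min(1, 1 − 0.628 + 0.450) = min(1, 0.822) = 0.822
a → (b → (c → d)) = min(1, 1 − 0.903 + 0.822) = min(1, 0.919) = 0.919

0.919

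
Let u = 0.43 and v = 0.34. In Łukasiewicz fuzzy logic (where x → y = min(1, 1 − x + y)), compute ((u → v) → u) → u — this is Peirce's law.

0.91

u → v = min(1, 1 − 0.43 + 0.34) = min(1, 0.91) = 0.91
(u → v) → u = min(1, 1 − 0.91 + 0.43) = min(1, 0.52) = 0.52
((u → v) → u) → u = min(1, 1 − 0.52 + 0.43) = min(1, 0.91) = 0.91
(The value 0.91 < 1 shows this instance is not satisfied; not a Ł∞-tautology in general.)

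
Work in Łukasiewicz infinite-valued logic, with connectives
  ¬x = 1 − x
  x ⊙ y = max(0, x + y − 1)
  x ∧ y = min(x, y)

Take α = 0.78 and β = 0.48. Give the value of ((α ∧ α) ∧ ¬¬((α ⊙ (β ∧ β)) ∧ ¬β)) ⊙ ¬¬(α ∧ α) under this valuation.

α ∧ α = min(0.78, 0.78) = 0.78
β ∧ β = min(0.48, 0.48) = 0.48
α ⊙ (β ∧ β) = max(0, 0.78 + 0.48 − 1) = max(0, 0.26) = 0.26
¬β = 1 − 0.48 = 0.52
(α ⊙ (β ∧ β)) ∧ ¬β = min(0.26, 0.52) = 0.26
¬((α ⊙ (β ∧ β)) ∧ ¬β) = 1 − 0.26 = 0.74
¬¬((α ⊙ (β ∧ β)) ∧ ¬β) = 1 − 0.74 = 0.26
(α ∧ α) ∧ ¬¬((α ⊙ (β ∧ β)) ∧ ¬β) = min(0.78, 0.26) = 0.26
¬(α ∧ α) = 1 − 0.78 = 0.22
¬¬(α ∧ α) = 1 − 0.22 = 0.78
((α ∧ α) ∧ ¬¬((α ⊙ (β ∧ β)) ∧ ¬β)) ⊙ ¬¬(α ∧ α) = max(0, 0.26 + 0.78 − 1) = max(0, 0.04) = 0.04

0.04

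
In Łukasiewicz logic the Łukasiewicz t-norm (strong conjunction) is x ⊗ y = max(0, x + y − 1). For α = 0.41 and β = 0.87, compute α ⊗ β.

0.28

α ⊗ β = max(0, 0.41 + 0.87 − 1) = max(0, 0.28) = 0.28
For comparison, the Gödel (minimum) t-norm min(x, y) would give 0.41.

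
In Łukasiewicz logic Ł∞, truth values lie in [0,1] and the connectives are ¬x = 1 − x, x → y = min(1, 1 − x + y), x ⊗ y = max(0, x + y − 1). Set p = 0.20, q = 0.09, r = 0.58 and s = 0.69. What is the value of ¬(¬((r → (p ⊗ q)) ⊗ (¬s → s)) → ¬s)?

0.27

p ⊗ q = max(0, 0.20 + 0.09 − 1) = max(0, -0.71) = 0.00
r → (p ⊗ q) = min(1, 1 − 0.58 + 0.00) = min(1, 0.42) = 0.42
¬s = 1 − 0.69 = 0.31
¬s → s = min(1, 1 − 0.31 + 0.69) = min(1, 1.38) = 1.00
(r → (p ⊗ q)) ⊗ (¬s → s) = max(0, 0.42 + 1.00 − 1) = max(0, 0.42) = 0.42
¬((r → (p ⊗ q)) ⊗ (¬s → s)) = 1 − 0.42 = 0.58
¬((r → (p ⊗ q)) ⊗ (¬s → s)) → ¬s = min(1, 1 − 0.58 + 0.31) = min(1, 0.73) = 0.73
¬(¬((r → (p ⊗ q)) ⊗ (¬s → s)) → ¬s) = 1 − 0.73 = 0.27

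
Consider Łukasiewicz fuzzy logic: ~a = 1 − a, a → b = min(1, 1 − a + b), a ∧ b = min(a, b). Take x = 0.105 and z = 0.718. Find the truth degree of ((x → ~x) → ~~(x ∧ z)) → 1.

1.000

~x = 1 − 0.105 = 0.895
x → ~x = min(1, 1 − 0.105 + 0.895) = min(1, 1.790) = 1.000
x ∧ z = min(0.105, 0.718) = 0.105
~(x ∧ z) = 1 − 0.105 = 0.895
~~(x ∧ z) = 1 − 0.895 = 0.105
(x → ~x) → ~~(x ∧ z) = min(1, 1 − 1.000 + 0.105) = min(1, 0.105) = 0.105
((x → ~x) → ~~(x ∧ z)) → 1 = min(1, 1 − 0.105 + 1.000) = min(1, 1.895) = 1.000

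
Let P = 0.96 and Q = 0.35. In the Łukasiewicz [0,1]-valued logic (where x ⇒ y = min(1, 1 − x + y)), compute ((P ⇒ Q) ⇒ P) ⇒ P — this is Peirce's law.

P ⇒ Q = min(1, 1 − 0.96 + 0.35) = min(1, 0.39) = 0.39
(P ⇒ Q) ⇒ P = min(1, 1 − 0.39 + 0.96) = min(1, 1.57) = 1.00
((P ⇒ Q) ⇒ P) ⇒ P = min(1, 1 − 1.00 + 0.96) = min(1, 0.96) = 0.96
(The value 0.96 < 1 shows this instance is not satisfied; not a Ł∞-tautology in general.)

0.96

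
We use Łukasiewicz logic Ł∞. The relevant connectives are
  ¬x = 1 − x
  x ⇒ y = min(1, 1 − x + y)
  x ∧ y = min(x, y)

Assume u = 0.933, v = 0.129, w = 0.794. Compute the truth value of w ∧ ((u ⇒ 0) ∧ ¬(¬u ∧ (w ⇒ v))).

u ⇒ 0 = min(1, 1 − 0.933 + 0.000) = min(1, 0.067) = 0.067
¬u = 1 − 0.933 = 0.067
w ⇒ v = min(1, 1 − 0.794 + 0.129) = min(1, 0.335) = 0.335
¬u ∧ (w ⇒ v) = min(0.067, 0.335) = 0.067
¬(¬u ∧ (w ⇒ v)) = 1 − 0.067 = 0.933
(u ⇒ 0) ∧ ¬(¬u ∧ (w ⇒ v)) = min(0.067, 0.933) = 0.067
w ∧ ((u ⇒ 0) ∧ ¬(¬u ∧ (w ⇒ v))) = min(0.794, 0.067) = 0.067

0.067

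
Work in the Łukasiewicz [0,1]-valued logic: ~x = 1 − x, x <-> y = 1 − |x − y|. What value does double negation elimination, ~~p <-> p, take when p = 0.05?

1.00

~p = 1 − 0.05 = 0.95
~~p = 1 − 0.95 = 0.05
~~p <-> p = 1 − |0.05 − 0.05| = 1 − 0.00 = 1.00
(As expected: always 1 in Ł∞ since negation is involutive.)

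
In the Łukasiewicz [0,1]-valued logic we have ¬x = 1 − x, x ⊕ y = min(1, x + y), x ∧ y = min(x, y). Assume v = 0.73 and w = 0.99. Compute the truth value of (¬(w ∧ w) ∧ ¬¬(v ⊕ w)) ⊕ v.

0.74

w ∧ w = min(0.99, 0.99) = 0.99
¬(w ∧ w) = 1 − 0.99 = 0.01
v ⊕ w = min(1, 0.73 + 0.99) = min(1, 1.72) = 1.00
¬(v ⊕ w) = 1 − 1.00 = 0.00
¬¬(v ⊕ w) = 1 − 0.00 = 1.00
¬(w ∧ w) ∧ ¬¬(v ⊕ w) = min(0.01, 1.00) = 0.01
(¬(w ∧ w) ∧ ¬¬(v ⊕ w)) ⊕ v = min(1, 0.01 + 0.73) = min(1, 0.74) = 0.74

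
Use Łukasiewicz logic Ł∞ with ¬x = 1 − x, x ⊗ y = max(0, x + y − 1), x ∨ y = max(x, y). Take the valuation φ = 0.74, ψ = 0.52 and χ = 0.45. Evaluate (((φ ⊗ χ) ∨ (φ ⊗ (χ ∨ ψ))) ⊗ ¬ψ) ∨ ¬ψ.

0.48

φ ⊗ χ = max(0, 0.74 + 0.45 − 1) = max(0, 0.19) = 0.19
χ ∨ ψ = max(0.45, 0.52) = 0.52
φ ⊗ (χ ∨ ψ) = max(0, 0.74 + 0.52 − 1) = max(0, 0.26) = 0.26
(φ ⊗ χ) ∨ (φ ⊗ (χ ∨ ψ)) = max(0.19, 0.26) = 0.26
¬ψ = 1 − 0.52 = 0.48
((φ ⊗ χ) ∨ (φ ⊗ (χ ∨ ψ))) ⊗ ¬ψ = max(0, 0.26 + 0.48 − 1) = max(0, -0.26) = 0.00
(((φ ⊗ χ) ∨ (φ ⊗ (χ ∨ ψ))) ⊗ ¬ψ) ∨ ¬ψ = max(0.00, 0.48) = 0.48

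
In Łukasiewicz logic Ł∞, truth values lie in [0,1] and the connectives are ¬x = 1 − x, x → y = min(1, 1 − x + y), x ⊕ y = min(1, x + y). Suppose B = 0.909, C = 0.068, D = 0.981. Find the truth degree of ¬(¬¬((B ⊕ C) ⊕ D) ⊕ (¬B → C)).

B ⊕ C = min(1, 0.909 + 0.068) = min(1, 0.977) = 0.977
(B ⊕ C) ⊕ D = min(1, 0.977 + 0.981) = min(1, 1.958) = 1.000
¬((B ⊕ C) ⊕ D) = 1 − 1.000 = 0.000
¬¬((B ⊕ C) ⊕ D) = 1 − 0.000 = 1.000
¬B = 1 − 0.909 = 0.091
¬B → C = min(1, 1 − 0.091 + 0.068) = min(1, 0.977) = 0.977
¬¬((B ⊕ C) ⊕ D) ⊕ (¬B → C) = min(1, 1.000 + 0.977) = min(1, 1.977) = 1.000
¬(¬¬((B ⊕ C) ⊕ D) ⊕ (¬B → C)) = 1 − 1.000 = 0.000

0.000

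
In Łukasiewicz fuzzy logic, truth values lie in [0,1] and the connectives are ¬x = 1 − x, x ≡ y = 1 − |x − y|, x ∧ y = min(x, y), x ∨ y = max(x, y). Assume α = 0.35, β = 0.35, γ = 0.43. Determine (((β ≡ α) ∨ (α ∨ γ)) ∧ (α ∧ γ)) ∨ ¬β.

β ≡ α = 1 − |0.35 − 0.35| = 1 − 0.00 = 1.00
α ∨ γ = max(0.35, 0.43) = 0.43
(β ≡ α) ∨ (α ∨ γ) = max(1.00, 0.43) = 1.00
α ∧ γ = min(0.35, 0.43) = 0.35
((β ≡ α) ∨ (α ∨ γ)) ∧ (α ∧ γ) = min(1.00, 0.35) = 0.35
¬β = 1 − 0.35 = 0.65
(((β ≡ α) ∨ (α ∨ γ)) ∧ (α ∧ γ)) ∨ ¬β = max(0.35, 0.65) = 0.65

0.65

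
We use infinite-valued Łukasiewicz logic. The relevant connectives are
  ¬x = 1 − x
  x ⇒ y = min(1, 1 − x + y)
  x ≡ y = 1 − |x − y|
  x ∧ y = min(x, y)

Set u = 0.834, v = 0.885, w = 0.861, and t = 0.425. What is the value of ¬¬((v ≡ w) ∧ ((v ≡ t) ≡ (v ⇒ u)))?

0.591

v ≡ w = 1 − |0.885 − 0.861| = 1 − 0.024 = 0.976
v ≡ t = 1 − |0.885 − 0.425| = 1 − 0.460 = 0.540
v ⇒ u = min(1, 1 − 0.885 + 0.834) = min(1, 0.949) = 0.949
(v ≡ t) ≡ (v ⇒ u) = 1 − |0.540 − 0.949| = 1 − 0.409 = 0.591
(v ≡ w) ∧ ((v ≡ t) ≡ (v ⇒ u)) = min(0.976, 0.591) = 0.591
¬((v ≡ w) ∧ ((v ≡ t) ≡ (v ⇒ u))) = 1 − 0.591 = 0.409
¬¬((v ≡ w) ∧ ((v ≡ t) ≡ (v ⇒ u))) = 1 − 0.409 = 0.591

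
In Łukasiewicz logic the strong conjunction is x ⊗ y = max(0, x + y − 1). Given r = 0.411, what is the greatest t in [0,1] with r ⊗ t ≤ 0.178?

The residuum of the Łukasiewicz t-norm gives the supremum: min(1, 1 − 0.411 + 0.178).
1 − 0.411 + 0.178 = 0.767, so t = min(1, 0.767) = 0.767.
Check: 0.411 ⊗ 0.767 = max(0, 0.178) = 0.178 ≤ 0.178.

0.767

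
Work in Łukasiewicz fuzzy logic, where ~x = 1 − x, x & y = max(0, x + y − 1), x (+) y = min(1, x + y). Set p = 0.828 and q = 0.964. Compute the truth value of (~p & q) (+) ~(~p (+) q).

~p = 1 − 0.828 = 0.172
~p & q = max(0, 0.172 + 0.964 − 1) = max(0, 0.136) = 0.136
~p (+) q = min(1, 0.172 + 0.964) = min(1, 1.136) = 1.000
~(~p (+) q) = 1 − 1.000 = 0.000
(~p & q) (+) ~(~p (+) q) = min(1, 0.136 + 0.000) = min(1, 0.136) = 0.136

0.136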